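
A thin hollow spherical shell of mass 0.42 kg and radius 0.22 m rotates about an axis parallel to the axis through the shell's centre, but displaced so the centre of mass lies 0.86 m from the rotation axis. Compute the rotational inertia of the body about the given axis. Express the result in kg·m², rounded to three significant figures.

0.324

I_cm = (2/3)MR² = (2/3)(0.42)(0.22)² = 0.013552 kg·m²; centre at d = 0.86 m, so I = I_cm + Md² gives I = 0.013552 + (0.42)(0.86)² = 0.32418 kg·m².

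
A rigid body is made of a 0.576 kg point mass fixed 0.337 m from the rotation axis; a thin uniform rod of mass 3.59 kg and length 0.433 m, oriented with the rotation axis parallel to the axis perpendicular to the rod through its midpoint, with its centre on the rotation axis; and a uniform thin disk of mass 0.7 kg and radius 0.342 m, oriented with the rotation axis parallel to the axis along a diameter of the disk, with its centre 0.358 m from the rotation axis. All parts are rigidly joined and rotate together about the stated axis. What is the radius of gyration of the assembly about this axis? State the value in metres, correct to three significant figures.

Point mass: I_cm = 0; centre at d = 0.337 m, so I = I_cm + Md² gives I = 0 + (0.576)(0.337)² = 0.065416 kg m².
Thin rod: I_cm = (1/12)ML² = (1/12)(3.59)(0.433)² = 0.05609 kg m²; axis through the centre, so I = 0.05609 kg m².
Thin disk: I_cm = (1/4)MR² = (1/4)(0.7)(0.342)² = 0.020469 kg m²; centre at d = 0.358 m, so I = I_cm + Md² gives I = 0.020469 + (0.7)(0.358)² = 0.11018 kg m².
Total I = 0.23169 kg m²; total mass M = 4.866 kg.
k = √(I/M) = √(0.23169/4.866) = 0.21821 m.

0.218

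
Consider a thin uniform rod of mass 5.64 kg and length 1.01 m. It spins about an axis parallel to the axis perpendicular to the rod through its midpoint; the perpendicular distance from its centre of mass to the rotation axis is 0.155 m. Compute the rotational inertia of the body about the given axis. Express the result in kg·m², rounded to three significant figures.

I_cm = (1/12)ML² = (1/12)(5.64)(1.01)² = 0.47945 kg·m²; centre at d = 0.155 m, so I = I_cm + Md² gives I = 0.47945 + (5.64)(0.155)² = 0.61495 kg·m².

0.615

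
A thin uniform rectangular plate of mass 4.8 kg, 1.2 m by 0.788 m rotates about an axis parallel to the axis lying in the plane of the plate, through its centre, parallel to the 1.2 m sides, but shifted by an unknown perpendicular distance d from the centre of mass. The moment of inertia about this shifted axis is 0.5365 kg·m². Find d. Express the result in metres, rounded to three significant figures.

About the centre-of-mass axis, I_cm = (1/12)Mb² = (1/12)(4.8)(0.788)² = 0.24838 kg·m².
Parallel axis theorem: I = I_cm + Md², so Md² = 0.5365 − 0.24838 = 0.28812 kg·m².
d = √(0.28812 / 4.8) = 0.245 m.

0.245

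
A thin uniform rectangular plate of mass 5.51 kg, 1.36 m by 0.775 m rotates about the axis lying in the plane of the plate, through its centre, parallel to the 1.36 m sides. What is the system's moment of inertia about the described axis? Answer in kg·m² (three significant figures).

I_cm = (1/12)Mb² = (1/12)(5.51)(0.775)² = 0.27579 kg·m²; axis through the centre, so I = 0.27579 kg·m².

0.276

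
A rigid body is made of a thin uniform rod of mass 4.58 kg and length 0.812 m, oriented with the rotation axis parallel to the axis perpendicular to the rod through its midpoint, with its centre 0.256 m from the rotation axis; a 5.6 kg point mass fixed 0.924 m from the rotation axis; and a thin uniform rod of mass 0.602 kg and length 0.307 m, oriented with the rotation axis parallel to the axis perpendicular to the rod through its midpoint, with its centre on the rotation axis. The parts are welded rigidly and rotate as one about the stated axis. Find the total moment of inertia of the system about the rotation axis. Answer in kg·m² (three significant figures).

Thin rod: I_cm = (1/12)ML² = (1/12)(4.58)(0.812)² = 0.25165 kg·m²; centre at d = 0.256 m, so I = I_cm + Md² gives I = 0.25165 + (4.58)(0.256)² = 0.5518 kg·m².
Point mass: I_cm = 0; centre at d = 0.924 m, so I = I_cm + Md² gives I = 0 + (5.6)(0.924)² = 4.7811 kg·m².
Thin rod: I_cm = (1/12)ML² = (1/12)(0.602)(0.307)² = 0.0047282 kg·m²; axis through the centre, so I = 0.0047282 kg·m².
Total I = 0.5518 + 4.7811 + 0.0047282 = 5.3377 kg·m².

5.34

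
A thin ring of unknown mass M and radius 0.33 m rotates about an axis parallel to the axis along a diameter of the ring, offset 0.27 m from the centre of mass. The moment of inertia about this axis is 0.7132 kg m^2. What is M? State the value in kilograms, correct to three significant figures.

5.60

I = I_cm + Md² = (1/2)MR² + Md² = M·[0.5·(0.33)² + (0.27)²] = M·0.12735.
So M = 0.7132 / 0.12735 = 5.6003 kg.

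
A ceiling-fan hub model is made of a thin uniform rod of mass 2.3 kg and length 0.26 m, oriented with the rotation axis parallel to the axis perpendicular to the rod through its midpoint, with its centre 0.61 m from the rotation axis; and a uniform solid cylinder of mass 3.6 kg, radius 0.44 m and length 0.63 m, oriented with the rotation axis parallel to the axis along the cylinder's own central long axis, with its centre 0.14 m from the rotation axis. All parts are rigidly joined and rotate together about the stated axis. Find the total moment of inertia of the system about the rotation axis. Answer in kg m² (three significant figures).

1.29

Thin rod: I_cm = (1/12)ML² = (1/12)(2.3)(0.26)² = 0.012957 kg m²; centre at d = 0.61 m, so I = I_cm + Md² gives I = 0.012957 + (2.3)(0.61)² = 0.86879 kg m².
Solid cylinder: I_cm = (1/2)MR² = (1/2)(3.6)(0.44)² = 0.34848 kg m²; centre at d = 0.14 m, so I = I_cm + Md² gives I = 0.34848 + (3.6)(0.14)² = 0.41904 kg m².
Total I = 0.86879 + 0.41904 = 1.2878 kg m².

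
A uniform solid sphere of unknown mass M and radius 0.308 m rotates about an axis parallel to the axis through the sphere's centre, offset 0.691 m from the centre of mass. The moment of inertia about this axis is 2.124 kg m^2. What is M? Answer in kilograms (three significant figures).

4.12

I = I_cm + Md² = (2/5)MR² + Md² = M·[0.4·(0.308)² + (0.691)²] = M·0.51543.
So M = 2.124 / 0.51543 = 4.1209 kg.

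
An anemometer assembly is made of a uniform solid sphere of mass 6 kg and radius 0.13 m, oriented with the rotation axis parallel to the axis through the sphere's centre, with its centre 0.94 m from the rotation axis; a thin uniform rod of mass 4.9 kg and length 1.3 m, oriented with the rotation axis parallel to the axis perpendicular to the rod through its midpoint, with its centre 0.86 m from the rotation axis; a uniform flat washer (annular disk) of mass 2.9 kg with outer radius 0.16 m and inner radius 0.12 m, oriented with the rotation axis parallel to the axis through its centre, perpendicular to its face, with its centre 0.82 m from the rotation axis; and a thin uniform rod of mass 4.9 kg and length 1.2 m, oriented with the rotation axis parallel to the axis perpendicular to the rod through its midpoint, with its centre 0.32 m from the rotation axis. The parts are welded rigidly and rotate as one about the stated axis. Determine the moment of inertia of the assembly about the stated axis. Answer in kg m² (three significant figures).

12.8

Solid sphere: I_cm = (2/5)MR² = (2/5)(6)(0.13)² = 0.04056 kg m²; centre at d = 0.94 m, so the parallel axis theorem gives I = 0.04056 + (6)(0.94)² = 5.3422 kg m².
Thin rod: I_cm = (1/12)ML² = (1/12)(4.9)(1.3)² = 0.69008 kg m²; centre at d = 0.86 m, so the parallel axis theorem gives I = 0.69008 + (4.9)(0.86)² = 4.3141 kg m².
Annular disk: I_cm = (1/2)M(R²+r²) = (1/2)(2.9)[(0.16)² + (0.12)²] = 0.058 kg m²; centre at d = 0.82 m, so the parallel axis theorem gives I = 0.058 + (2.9)(0.82)² = 2.008 kg m².
Thin rod: I_cm = (1/12)ML² = (1/12)(4.9)(1.2)² = 0.588 kg m²; centre at d = 0.32 m, so the parallel axis theorem gives I = 0.588 + (4.9)(0.32)² = 1.0898 kg m².
Total I = 5.3422 + 4.3141 + 2.008 + 1.0898 = 12.754 kg m².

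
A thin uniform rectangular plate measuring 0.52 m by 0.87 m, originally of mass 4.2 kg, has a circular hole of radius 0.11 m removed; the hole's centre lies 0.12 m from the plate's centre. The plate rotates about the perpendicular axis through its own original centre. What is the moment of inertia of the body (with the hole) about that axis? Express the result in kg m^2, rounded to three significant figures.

Unpierced body about its centre: I₀ = (1/12)M(a²+b²) = (1/12)(4.2)[(0.52)² + (0.87)²] = 0.35956 kg m^2.
The removed disk has mass m = M·πr²/(ab) = (4.2)·π(0.11)²/(0.52·0.87) = 0.35291 kg (same uniform areal density).
Its moment of inertia about the rotation axis (parallel-axis theorem): I_hole = (1/2)mr² + md² = (1/2)(0.35291)(0.11)² + (0.35291)(0.12)² = 0.007217 kg m^2.
Treating the hole as negative mass, I = I₀ − I_hole = 0.35956 − 0.007217 = 0.35234 kg m^2.

0.352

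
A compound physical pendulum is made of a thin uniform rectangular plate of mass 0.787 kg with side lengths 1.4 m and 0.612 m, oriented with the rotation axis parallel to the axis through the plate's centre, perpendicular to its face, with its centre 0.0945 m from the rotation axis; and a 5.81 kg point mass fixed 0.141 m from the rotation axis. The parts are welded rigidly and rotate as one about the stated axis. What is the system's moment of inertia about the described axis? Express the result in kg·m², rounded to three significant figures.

Rectangular plate: I_cm = (1/12)M(a²+b²) = (1/12)(0.787)[(1.4)² + (0.612)²] = 0.15311 kg·m²; centre at d = 0.0945 m, so the parallel axis theorem gives I = 0.15311 + (0.787)(0.0945)² = 0.16014 kg·m².
Point mass: I_cm = 0; centre at d = 0.141 m, so the parallel axis theorem gives I = 0 + (5.81)(0.141)² = 0.11551 kg·m².
Total I = 0.16014 + 0.11551 = 0.27564 kg·m².

0.276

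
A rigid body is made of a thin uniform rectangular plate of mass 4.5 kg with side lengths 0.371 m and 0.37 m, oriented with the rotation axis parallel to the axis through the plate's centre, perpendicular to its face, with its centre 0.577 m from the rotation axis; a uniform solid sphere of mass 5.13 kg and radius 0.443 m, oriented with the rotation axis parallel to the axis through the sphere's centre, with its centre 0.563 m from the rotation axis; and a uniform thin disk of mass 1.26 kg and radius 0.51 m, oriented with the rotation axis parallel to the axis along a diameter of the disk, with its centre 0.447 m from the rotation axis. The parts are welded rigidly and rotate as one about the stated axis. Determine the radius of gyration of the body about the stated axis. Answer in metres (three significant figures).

0.603

Rectangular plate: I_cm = (1/12)M(a²+b²) = (1/12)(4.5)[(0.371)² + (0.37)²] = 0.10295 kg m^2; centre at d = 0.577 m, so the parallel axis theorem gives I = 0.10295 + (4.5)(0.577)² = 1.6011 kg m^2.
Solid sphere: I_cm = (2/5)MR² = (2/5)(5.13)(0.443)² = 0.4027 kg m^2; centre at d = 0.563 m, so the parallel axis theorem gives I = 0.4027 + (5.13)(0.563)² = 2.0288 kg m^2.
Thin disk: I_cm = (1/4)MR² = (1/4)(1.26)(0.51)² = 0.081932 kg m^2; centre at d = 0.447 m, so the parallel axis theorem gives I = 0.081932 + (1.26)(0.447)² = 0.33369 kg m^2.
Total I = 3.9636 kg m^2; total mass M = 10.89 kg.
k = √(I/M) = √(3.9636/10.89) = 0.6033 m.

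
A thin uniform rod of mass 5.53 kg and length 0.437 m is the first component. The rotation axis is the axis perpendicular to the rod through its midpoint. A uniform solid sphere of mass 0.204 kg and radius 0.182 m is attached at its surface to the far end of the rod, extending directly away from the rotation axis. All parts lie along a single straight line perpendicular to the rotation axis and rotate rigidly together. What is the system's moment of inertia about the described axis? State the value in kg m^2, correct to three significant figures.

Thin rod: I_cm = (1/12)ML² = (1/12)(5.53)(0.437)² = 0.088005 kg m^2; axis through the centre, so I = 0.088005 kg m^2.
Solid sphere: I_cm = (2/5)MR² = (2/5)(0.204)(0.182)² = 0.0027029 kg m^2; centre at d = 0.2185 + 0.182 = 0.4005 m, so the parallel axis theorem gives I = 0.0027029 + (0.204)(0.4005)² = 0.035425 kg m^2.
Total I = 0.088005 + 0.035425 = 0.12343 kg m^2.

0.123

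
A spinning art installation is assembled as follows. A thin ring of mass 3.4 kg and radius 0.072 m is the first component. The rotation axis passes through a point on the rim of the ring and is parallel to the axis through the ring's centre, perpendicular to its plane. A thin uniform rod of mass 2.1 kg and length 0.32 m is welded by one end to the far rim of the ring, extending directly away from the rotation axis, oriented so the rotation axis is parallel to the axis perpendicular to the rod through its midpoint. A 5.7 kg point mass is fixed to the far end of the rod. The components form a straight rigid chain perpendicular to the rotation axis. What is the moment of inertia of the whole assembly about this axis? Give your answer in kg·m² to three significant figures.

1.47

Thin ring: I_cm = MR² = (3.4)(0.072)² = 0.017626 kg·m²; centre at d = 0.072 m, so the parallel axis theorem gives I = 0.017626 + (3.4)(0.072)² = 0.035251 kg·m².
Thin rod: I_cm = (1/12)ML² = (1/12)(2.1)(0.32)² = 0.01792 kg·m²; centre at d = 0.072 + 0.072 + 0.16 = 0.304 m, so the parallel axis theorem gives I = 0.01792 + (2.1)(0.304)² = 0.21199 kg·m².
Point mass: I_cm = 0; centre at d = 0.072 + 0.072 + 0.16 + 0.16 = 0.464 m, so the parallel axis theorem gives I = 0 + (5.7)(0.464)² = 1.2272 kg·m².
Total I = 0.035251 + 0.21199 + 1.2272 = 1.4744 kg·m².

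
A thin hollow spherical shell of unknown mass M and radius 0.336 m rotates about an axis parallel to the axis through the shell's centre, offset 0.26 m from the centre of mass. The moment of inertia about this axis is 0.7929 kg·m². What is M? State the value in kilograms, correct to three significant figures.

5.55

I = I_cm + Md² = (2/3)MR² + Md² = M·[0.666667·(0.336)² + (0.26)²] = M·0.14286.
So M = 0.7929 / 0.14286 = 5.55 kg.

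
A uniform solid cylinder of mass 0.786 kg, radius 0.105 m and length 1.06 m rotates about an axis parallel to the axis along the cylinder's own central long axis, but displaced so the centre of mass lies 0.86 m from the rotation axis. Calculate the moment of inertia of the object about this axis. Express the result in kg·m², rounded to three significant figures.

0.586

I_cm = (1/2)MR² = (1/2)(0.786)(0.105)² = 0.0043328 kg·m²; centre at d = 0.86 m, so I = I_cm + Md² gives I = 0.0043328 + (0.786)(0.86)² = 0.58566 kg·m².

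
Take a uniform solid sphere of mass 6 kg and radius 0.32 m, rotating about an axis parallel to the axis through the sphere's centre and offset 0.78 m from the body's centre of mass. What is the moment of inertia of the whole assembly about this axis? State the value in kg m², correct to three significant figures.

I_cm = (2/5)MR² = (2/5)(6)(0.32)² = 0.24576 kg m²; centre at d = 0.78 m, so I = I_cm + Md² gives I = 0.24576 + (6)(0.78)² = 3.8962 kg m².

3.90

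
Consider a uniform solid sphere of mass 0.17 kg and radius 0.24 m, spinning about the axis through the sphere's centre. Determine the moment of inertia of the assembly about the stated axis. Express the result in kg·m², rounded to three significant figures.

I_cm = (2/5)MR² = (2/5)(0.17)(0.24)² = 0.0039168 kg·m²; axis through the centre, so I = 0.0039168 kg·m².

0.00392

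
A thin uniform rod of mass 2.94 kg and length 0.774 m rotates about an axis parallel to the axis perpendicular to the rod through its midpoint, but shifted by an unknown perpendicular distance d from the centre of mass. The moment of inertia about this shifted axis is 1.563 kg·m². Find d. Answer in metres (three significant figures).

About the centre-of-mass axis, I_cm = (1/12)ML² = (1/12)(2.94)(0.774)² = 0.14677 kg·m².
Parallel axis theorem: I = I_cm + Md², so Md² = 1.563 − 0.14677 = 1.4162 kg·m².
d = √(1.4162 / 2.94) = 0.69405 m.

0.694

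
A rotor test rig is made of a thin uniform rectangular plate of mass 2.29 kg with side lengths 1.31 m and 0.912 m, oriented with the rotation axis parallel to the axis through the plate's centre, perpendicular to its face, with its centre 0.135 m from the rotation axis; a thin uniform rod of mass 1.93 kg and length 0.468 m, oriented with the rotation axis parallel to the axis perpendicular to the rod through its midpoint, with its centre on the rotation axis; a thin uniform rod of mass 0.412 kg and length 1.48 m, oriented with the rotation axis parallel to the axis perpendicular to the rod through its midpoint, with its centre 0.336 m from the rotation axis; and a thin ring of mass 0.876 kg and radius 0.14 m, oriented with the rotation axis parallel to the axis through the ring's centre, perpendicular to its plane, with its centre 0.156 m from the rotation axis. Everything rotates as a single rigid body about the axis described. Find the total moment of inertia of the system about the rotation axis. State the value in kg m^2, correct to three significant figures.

0.723

Rectangular plate: I_cm = (1/12)M(a²+b²) = (1/12)(2.29)[(1.31)² + (0.912)²] = 0.48621 kg m^2; centre at d = 0.135 m, so I = I_cm + Md² gives I = 0.48621 + (2.29)(0.135)² = 0.52795 kg m^2.
Thin rod: I_cm = (1/12)ML² = (1/12)(1.93)(0.468)² = 0.035226 kg m^2; axis through the centre, so I = 0.035226 kg m^2.
Thin rod: I_cm = (1/12)ML² = (1/12)(0.412)(1.48)² = 0.075204 kg m^2; centre at d = 0.336 m, so I = I_cm + Md² gives I = 0.075204 + (0.412)(0.336)² = 0.12172 kg m^2.
Thin ring: I_cm = MR² = (0.876)(0.14)² = 0.01717 kg m^2; centre at d = 0.156 m, so I = I_cm + Md² gives I = 0.01717 + (0.876)(0.156)² = 0.038488 kg m^2.
Total I = 0.52795 + 0.035226 + 0.12172 + 0.038488 = 0.72338 kg m^2.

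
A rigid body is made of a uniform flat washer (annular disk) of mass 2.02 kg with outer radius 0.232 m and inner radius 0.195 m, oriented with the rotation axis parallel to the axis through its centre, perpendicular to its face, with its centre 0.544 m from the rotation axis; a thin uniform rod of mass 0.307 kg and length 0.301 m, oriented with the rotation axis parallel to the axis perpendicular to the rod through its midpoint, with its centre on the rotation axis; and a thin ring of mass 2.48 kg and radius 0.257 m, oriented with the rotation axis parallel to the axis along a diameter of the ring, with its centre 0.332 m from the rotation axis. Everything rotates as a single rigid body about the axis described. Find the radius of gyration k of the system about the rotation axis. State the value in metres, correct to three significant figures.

Annular disk: I_cm = (1/2)M(R²+r²) = (1/2)(2.02)[(0.232)² + (0.195)²] = 0.092767 kg m^2; centre at d = 0.544 m, so I = I_cm + Md² gives I = 0.092767 + (2.02)(0.544)² = 0.69056 kg m^2.
Thin rod: I_cm = (1/12)ML² = (1/12)(0.307)(0.301)² = 0.0023179 kg m^2; axis through the centre, so I = 0.0023179 kg m^2.
Thin ring: I_cm = (1/2)MR² = (1/2)(2.48)(0.257)² = 0.081901 kg m^2; centre at d = 0.332 m, so I = I_cm + Md² gives I = 0.081901 + (2.48)(0.332)² = 0.35526 kg m^2.
Total I = 1.0481 kg m^2; total mass M = 4.807 kg.
k = √(I/M) = √(1.0481/4.807) = 0.46695 m.

0.467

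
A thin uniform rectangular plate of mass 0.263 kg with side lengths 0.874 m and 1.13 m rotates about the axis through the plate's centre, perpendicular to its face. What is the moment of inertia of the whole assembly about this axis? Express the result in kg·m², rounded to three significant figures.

0.0447

I_cm = (1/12)M(a²+b²) = (1/12)(0.263)[(0.874)² + (1.13)²] = 0.044727 kg·m²; axis through the centre, so I = 0.044727 kg·m².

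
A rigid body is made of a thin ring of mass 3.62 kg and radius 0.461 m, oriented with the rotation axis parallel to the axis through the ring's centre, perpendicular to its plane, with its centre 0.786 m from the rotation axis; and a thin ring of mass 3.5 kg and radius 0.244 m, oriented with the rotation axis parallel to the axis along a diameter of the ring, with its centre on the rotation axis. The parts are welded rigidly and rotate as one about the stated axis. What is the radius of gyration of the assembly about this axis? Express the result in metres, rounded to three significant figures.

Thin ring: I_cm = MR² = (3.62)(0.461)² = 0.76933 kg m^2; centre at d = 0.786 m, so I = I_cm + Md² gives I = 0.76933 + (3.62)(0.786)² = 3.0057 kg m^2.
Thin ring: I_cm = (1/2)MR² = (1/2)(3.5)(0.244)² = 0.10419 kg m^2; axis through the centre, so I = 0.10419 kg m^2.
Total I = 3.1099 kg m^2; total mass M = 7.12 kg.
k = √(I/M) = √(3.1099/7.12) = 0.6609 m.

0.661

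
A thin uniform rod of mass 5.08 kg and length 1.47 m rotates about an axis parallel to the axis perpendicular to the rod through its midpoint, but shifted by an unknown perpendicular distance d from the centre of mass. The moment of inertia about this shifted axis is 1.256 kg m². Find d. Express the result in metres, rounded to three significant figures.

0.259

About the centre-of-mass axis, I_cm = (1/12)ML² = (1/12)(5.08)(1.47)² = 0.91478 kg m².
Parallel axis theorem: I = I_cm + Md², so Md² = 1.256 − 0.91478 = 0.34122 kg m².
d = √(0.34122 / 5.08) = 0.25917 m.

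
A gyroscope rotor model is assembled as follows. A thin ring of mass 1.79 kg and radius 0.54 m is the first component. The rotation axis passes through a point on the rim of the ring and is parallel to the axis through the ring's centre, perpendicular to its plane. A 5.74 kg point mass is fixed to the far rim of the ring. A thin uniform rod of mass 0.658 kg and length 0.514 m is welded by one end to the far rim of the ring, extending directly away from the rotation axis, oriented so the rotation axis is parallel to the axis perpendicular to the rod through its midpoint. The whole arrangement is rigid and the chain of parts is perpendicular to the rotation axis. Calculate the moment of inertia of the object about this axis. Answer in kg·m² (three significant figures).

Thin ring: I_cm = MR² = (1.79)(0.54)² = 0.52196 kg·m²; centre at d = 0.54 m, so the parallel axis theorem gives I = 0.52196 + (1.79)(0.54)² = 1.0439 kg·m².
Point mass: I_cm = 0; centre at d = 0.54 + 0.54 = 1.08 m, so the parallel axis theorem gives I = 0 + (5.74)(1.08)² = 6.6951 kg·m².
Thin rod: I_cm = (1/12)ML² = (1/12)(0.658)(0.514)² = 0.014487 kg·m²; centre at d = 0.54 + 0.54 + 0.257 = 1.337 m, so the parallel axis theorem gives I = 0.014487 + (0.658)(1.337)² = 1.1907 kg·m².
Total I = 1.0439 + 6.6951 + 1.1907 = 8.9298 kg·m².

8.93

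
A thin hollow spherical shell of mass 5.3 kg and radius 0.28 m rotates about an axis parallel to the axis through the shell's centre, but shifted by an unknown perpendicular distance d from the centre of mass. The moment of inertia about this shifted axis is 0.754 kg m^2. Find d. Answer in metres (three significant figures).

0.300

About the centre-of-mass axis, I_cm = (2/3)MR² = (2/3)(5.3)(0.28)² = 0.27701 kg m^2.
Parallel axis theorem: I = I_cm + Md², so Md² = 0.754 − 0.27701 = 0.47699 kg m^2.
d = √(0.47699 / 5.3) = 0.3 m.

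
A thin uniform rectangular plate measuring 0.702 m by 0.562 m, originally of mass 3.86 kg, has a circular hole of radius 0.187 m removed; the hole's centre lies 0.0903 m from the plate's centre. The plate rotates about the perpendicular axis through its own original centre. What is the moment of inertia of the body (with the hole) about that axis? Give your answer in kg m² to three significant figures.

0.233

Unpierced body about its centre: I₀ = (1/12)M(a²+b²) = (1/12)(3.86)[(0.702)² + (0.562)²] = 0.26012 kg m².
The removed disk has mass m = M·πr²/(ab) = (3.86)·π(0.187)²/(0.702·0.562) = 1.0748 kg (same uniform areal density).
Its moment of inertia about the rotation axis (parallel-axis theorem): I_hole = (1/2)mr² + md² = (1/2)(1.0748)(0.187)² + (1.0748)(0.0903)² = 0.027558 kg m².
Treating the hole as negative mass, I = I₀ − I_hole = 0.26012 − 0.027558 = 0.23256 kg m².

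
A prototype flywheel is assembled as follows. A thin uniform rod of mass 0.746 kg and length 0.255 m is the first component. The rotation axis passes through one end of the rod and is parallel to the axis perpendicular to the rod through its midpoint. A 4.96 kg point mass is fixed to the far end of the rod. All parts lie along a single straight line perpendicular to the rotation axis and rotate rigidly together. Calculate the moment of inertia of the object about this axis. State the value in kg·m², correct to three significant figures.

0.339

Thin rod: I_cm = (1/12)ML² = (1/12)(0.746)(0.255)² = 0.0040424 kg·m²; centre at d = 0.1275 m, so the parallel axis theorem gives I = 0.0040424 + (0.746)(0.1275)² = 0.01617 kg·m².
Point mass: I_cm = 0; centre at d = 0.1275 + 0.1275 = 0.255 m, so the parallel axis theorem gives I = 0 + (4.96)(0.255)² = 0.32252 kg·m².
Total I = 0.01617 + 0.32252 = 0.33869 kg·m².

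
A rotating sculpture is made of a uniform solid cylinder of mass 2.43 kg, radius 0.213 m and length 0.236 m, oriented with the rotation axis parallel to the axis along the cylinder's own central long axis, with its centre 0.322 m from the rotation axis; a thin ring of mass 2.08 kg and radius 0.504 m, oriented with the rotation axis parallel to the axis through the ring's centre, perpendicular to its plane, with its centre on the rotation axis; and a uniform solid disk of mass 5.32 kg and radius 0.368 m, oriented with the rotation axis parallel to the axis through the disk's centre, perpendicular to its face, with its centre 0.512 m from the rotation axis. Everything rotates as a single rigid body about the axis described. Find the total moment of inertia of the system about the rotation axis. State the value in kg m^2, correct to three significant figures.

2.59

Solid cylinder: I_cm = (1/2)MR² = (1/2)(2.43)(0.213)² = 0.055123 kg m^2; centre at d = 0.322 m, so I = I_cm + Md² gives I = 0.055123 + (2.43)(0.322)² = 0.30708 kg m^2.
Thin ring: I_cm = MR² = (2.08)(0.504)² = 0.52835 kg m^2; axis through the centre, so I = 0.52835 kg m^2.
Solid disk: I_cm = (1/2)MR² = (1/2)(5.32)(0.368)² = 0.36023 kg m^2; centre at d = 0.512 m, so I = I_cm + Md² gives I = 0.36023 + (5.32)(0.512)² = 1.7548 kg m^2.
Total I = 0.30708 + 0.52835 + 1.7548 = 2.5903 kg m^2.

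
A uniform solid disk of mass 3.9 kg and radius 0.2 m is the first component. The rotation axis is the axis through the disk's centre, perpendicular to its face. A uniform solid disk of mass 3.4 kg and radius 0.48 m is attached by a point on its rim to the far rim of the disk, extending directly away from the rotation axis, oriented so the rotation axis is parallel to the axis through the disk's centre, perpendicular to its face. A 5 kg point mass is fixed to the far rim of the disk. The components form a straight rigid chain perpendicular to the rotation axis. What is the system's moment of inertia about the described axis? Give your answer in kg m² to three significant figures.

8.77

Solid disk: I_cm = (1/2)MR² = (1/2)(3.9)(0.2)² = 0.078 kg m²; axis through the centre, so I = 0.078 kg m².
Solid disk: I_cm = (1/2)MR² = (1/2)(3.4)(0.48)² = 0.39168 kg m²; centre at d = 0.2 + 0.48 = 0.68 m, so the parallel axis theorem gives I = 0.39168 + (3.4)(0.68)² = 1.9638 kg m².
Point mass: I_cm = 0; centre at d = 0.2 + 0.48 + 0.48 = 1.16 m, so the parallel axis theorem gives I = 0 + (5)(1.16)² = 6.728 kg m².
Total I = 0.078 + 1.9638 + 6.728 = 8.7698 kg m².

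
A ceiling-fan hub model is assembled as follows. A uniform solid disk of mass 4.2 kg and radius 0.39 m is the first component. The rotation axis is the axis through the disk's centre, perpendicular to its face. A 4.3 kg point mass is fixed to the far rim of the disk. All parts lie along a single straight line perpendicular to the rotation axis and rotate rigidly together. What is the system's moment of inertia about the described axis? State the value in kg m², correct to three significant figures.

0.973

Solid disk: I_cm = (1/2)MR² = (1/2)(4.2)(0.39)² = 0.31941 kg m²; axis through the centre, so I = 0.31941 kg m².
Point mass: I_cm = 0; centre at d = 0.39 m, so I = I_cm + Md² gives I = 0 + (4.3)(0.39)² = 0.65403 kg m².
Total I = 0.31941 + 0.65403 = 0.97344 kg m².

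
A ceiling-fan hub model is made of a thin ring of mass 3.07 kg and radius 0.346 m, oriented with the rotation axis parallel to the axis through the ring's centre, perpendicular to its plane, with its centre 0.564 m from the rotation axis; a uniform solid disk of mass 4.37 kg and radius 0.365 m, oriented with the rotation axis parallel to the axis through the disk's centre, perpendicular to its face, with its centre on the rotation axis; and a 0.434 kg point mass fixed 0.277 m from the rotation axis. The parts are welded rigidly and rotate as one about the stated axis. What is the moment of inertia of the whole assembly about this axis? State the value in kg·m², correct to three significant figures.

Thin ring: I_cm = MR² = (3.07)(0.346)² = 0.36753 kg·m²; centre at d = 0.564 m, so the parallel axis theorem gives I = 0.36753 + (3.07)(0.564)² = 1.3441 kg·m².
Solid disk: I_cm = (1/2)MR² = (1/2)(4.37)(0.365)² = 0.2911 kg·m²; axis through the centre, so I = 0.2911 kg·m².
Point mass: I_cm = 0; centre at d = 0.277 m, so the parallel axis theorem gives I = 0 + (0.434)(0.277)² = 0.0333 kg·m².
Total I = 1.3441 + 0.2911 + 0.0333 = 1.6685 kg·m².

1.67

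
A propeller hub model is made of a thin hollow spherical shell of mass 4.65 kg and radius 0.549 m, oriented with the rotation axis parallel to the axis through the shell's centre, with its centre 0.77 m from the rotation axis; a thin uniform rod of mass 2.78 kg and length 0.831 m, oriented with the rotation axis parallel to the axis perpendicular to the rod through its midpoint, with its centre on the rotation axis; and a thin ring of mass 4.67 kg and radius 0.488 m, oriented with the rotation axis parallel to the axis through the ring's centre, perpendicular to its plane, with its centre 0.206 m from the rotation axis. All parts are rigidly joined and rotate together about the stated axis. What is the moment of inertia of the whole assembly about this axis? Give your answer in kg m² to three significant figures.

5.16

Spherical shell: I_cm = (2/3)MR² = (2/3)(4.65)(0.549)² = 0.93434 kg m²; centre at d = 0.77 m, so I = I_cm + Md² gives I = 0.93434 + (4.65)(0.77)² = 3.6913 kg m².
Thin rod: I_cm = (1/12)ML² = (1/12)(2.78)(0.831)² = 0.15998 kg m²; axis through the centre, so I = 0.15998 kg m².
Thin ring: I_cm = MR² = (4.67)(0.488)² = 1.1121 kg m²; centre at d = 0.206 m, so I = I_cm + Md² gives I = 1.1121 + (4.67)(0.206)² = 1.3103 kg m².
Total I = 3.6913 + 0.15998 + 1.3103 = 5.1616 kg m².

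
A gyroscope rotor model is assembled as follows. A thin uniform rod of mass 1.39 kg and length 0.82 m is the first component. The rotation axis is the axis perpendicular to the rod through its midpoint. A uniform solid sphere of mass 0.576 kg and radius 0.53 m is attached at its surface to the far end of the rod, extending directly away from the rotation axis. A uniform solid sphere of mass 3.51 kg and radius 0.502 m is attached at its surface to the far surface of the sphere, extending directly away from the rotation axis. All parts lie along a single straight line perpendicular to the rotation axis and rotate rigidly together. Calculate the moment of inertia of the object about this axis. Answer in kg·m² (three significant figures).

Thin rod: I_cm = (1/12)ML² = (1/12)(1.39)(0.82)² = 0.077886 kg·m²; axis through the centre, so I = 0.077886 kg·m².
Solid sphere: I_cm = (2/5)MR² = (2/5)(0.576)(0.53)² = 0.064719 kg·m²; centre at d = 0.41 + 0.53 = 0.94 m, so the parallel axis theorem gives I = 0.064719 + (0.576)(0.94)² = 0.57367 kg·m².
Solid sphere: I_cm = (2/5)MR² = (2/5)(3.51)(0.502)² = 0.35381 kg·m²; centre at d = 0.41 + 0.53 + 0.53 + 0.502 = 1.972 m, so the parallel axis theorem gives I = 0.35381 + (3.51)(1.972)² = 14.003 kg·m².
Total I = 0.077886 + 0.57367 + 14.003 = 14.655 kg·m².

14.7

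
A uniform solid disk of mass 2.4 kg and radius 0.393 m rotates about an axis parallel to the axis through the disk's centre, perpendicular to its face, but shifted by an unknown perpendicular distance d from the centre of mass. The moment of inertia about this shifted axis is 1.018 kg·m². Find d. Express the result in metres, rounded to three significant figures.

About the centre-of-mass axis, I_cm = (1/2)MR² = (1/2)(2.4)(0.393)² = 0.18534 kg·m².
Parallel axis theorem: I = I_cm + Md², so Md² = 1.018 − 0.18534 = 0.83266 kg·m².
d = √(0.83266 / 2.4) = 0.58902 m.

0.589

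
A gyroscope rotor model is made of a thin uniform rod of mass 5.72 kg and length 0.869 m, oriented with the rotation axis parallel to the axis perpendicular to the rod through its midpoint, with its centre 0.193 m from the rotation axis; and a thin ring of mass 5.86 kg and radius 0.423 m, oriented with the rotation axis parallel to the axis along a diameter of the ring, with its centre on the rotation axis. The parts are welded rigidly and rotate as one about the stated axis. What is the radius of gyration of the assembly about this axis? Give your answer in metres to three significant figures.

0.308

Thin rod: I_cm = (1/12)ML² = (1/12)(5.72)(0.869)² = 0.35996 kg·m²; centre at d = 0.193 m, so I = I_cm + Md² gives I = 0.35996 + (5.72)(0.193)² = 0.57302 kg·m².
Thin ring: I_cm = (1/2)MR² = (1/2)(5.86)(0.423)² = 0.52426 kg·m²; axis through the centre, so I = 0.52426 kg·m².
Total I = 1.0973 kg·m²; total mass M = 11.58 kg.
k = √(I/M) = √(1.0973/11.58) = 0.30783 m.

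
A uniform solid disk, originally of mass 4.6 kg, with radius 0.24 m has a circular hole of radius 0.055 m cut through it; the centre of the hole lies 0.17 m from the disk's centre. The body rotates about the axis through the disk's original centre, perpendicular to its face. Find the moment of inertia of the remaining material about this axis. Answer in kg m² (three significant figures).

Unpierced body about its centre: I₀ = (1/2)MR² = (1/2)(4.6)(0.24)² = 0.13248 kg m².
The removed disk has mass m = M·(r/R)² = (4.6)(0.055/0.24)² = 0.24158 kg (same uniform areal density).
Its moment of inertia about the rotation axis (parallel-axis theorem): I_hole = (1/2)mr² + md² = (1/2)(0.24158)(0.055)² + (0.24158)(0.17)² = 0.007347 kg m².
Treating the hole as negative mass, I = I₀ − I_hole = 0.13248 − 0.007347 = 0.12513 kg m².

0.125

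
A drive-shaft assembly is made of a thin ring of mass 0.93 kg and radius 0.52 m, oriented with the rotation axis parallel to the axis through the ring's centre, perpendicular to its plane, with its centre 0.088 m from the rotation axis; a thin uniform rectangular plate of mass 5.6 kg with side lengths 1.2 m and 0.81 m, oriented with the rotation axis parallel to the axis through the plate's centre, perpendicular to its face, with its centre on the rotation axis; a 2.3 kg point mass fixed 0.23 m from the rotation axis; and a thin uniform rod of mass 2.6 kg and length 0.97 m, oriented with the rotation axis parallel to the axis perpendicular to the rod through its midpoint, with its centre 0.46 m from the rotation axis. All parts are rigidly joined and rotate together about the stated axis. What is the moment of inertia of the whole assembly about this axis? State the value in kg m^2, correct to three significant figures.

2.11

Thin ring: I_cm = MR² = (0.93)(0.52)² = 0.25147 kg m^2; centre at d = 0.088 m, so I = I_cm + Md² gives I = 0.25147 + (0.93)(0.088)² = 0.25867 kg m^2.
Rectangular plate: I_cm = (1/12)M(a²+b²) = (1/12)(5.6)[(1.2)² + (0.81)²] = 0.97818 kg m^2; axis through the centre, so I = 0.97818 kg m^2.
Point mass: I_cm = 0; centre at d = 0.23 m, so I = I_cm + Md² gives I = 0 + (2.3)(0.23)² = 0.12167 kg m^2.
Thin rod: I_cm = (1/12)ML² = (1/12)(2.6)(0.97)² = 0.20386 kg m^2; centre at d = 0.46 m, so I = I_cm + Md² gives I = 0.20386 + (2.6)(0.46)² = 0.75402 kg m^2.
Total I = 0.25867 + 0.97818 + 0.12167 + 0.75402 = 2.1125 kg m^2.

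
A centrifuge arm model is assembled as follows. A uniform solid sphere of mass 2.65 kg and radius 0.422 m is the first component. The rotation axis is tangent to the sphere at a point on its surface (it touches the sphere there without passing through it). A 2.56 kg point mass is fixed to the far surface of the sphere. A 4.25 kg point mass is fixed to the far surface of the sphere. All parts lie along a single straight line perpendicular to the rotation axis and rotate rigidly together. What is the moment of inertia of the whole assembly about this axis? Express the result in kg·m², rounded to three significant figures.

5.51

Solid sphere: I_cm = (2/5)MR² = (2/5)(2.65)(0.422)² = 0.18877 kg·m²; centre at d = 0.422 m, so the parallel axis theorem gives I = 0.18877 + (2.65)(0.422)² = 0.66069 kg·m².
Point mass: I_cm = 0; centre at d = 0.422 + 0.422 = 0.844 m, so the parallel axis theorem gives I = 0 + (2.56)(0.844)² = 1.8236 kg·m².
Point mass: I_cm = 0; centre at d = 0.422 + 0.422 = 0.844 m, so the parallel axis theorem gives I = 0 + (4.25)(0.844)² = 3.0274 kg·m².
Total I = 0.66069 + 1.8236 + 3.0274 = 5.5117 kg·m².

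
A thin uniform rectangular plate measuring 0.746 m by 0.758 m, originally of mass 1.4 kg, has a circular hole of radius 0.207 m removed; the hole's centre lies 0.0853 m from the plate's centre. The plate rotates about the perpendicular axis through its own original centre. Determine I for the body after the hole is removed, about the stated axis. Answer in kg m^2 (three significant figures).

Unpierced body about its centre: I₀ = (1/12)M(a²+b²) = (1/12)(1.4)[(0.746)² + (0.758)²] = 0.13196 kg m^2.
The removed disk has mass m = M·πr²/(ab) = (1.4)·π(0.207)²/(0.746·0.758) = 0.33328 kg (same uniform areal density).
Its moment of inertia about the rotation axis (parallel-axis theorem): I_hole = (1/2)mr² + md² = (1/2)(0.33328)(0.207)² + (0.33328)(0.0853)² = 0.0095654 kg m^2.
Treating the hole as negative mass, I = I₀ − I_hole = 0.13196 − 0.0095654 = 0.12239 kg m^2.

0.122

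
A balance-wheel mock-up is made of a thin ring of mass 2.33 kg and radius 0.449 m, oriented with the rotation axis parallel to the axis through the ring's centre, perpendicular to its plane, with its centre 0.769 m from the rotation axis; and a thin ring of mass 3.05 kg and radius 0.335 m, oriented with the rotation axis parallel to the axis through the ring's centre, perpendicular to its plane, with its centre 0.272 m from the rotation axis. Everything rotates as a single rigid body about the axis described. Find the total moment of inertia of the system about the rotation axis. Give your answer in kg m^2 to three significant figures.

Thin ring: I_cm = MR² = (2.33)(0.449)² = 0.46973 kg m^2; centre at d = 0.769 m, so the parallel axis theorem gives I = 0.46973 + (2.33)(0.769)² = 1.8476 kg m^2.
Thin ring: I_cm = MR² = (3.05)(0.335)² = 0.34229 kg m^2; centre at d = 0.272 m, so the parallel axis theorem gives I = 0.34229 + (3.05)(0.272)² = 0.56794 kg m^2.
Total I = 1.8476 + 0.56794 = 2.4155 kg m^2.

2.42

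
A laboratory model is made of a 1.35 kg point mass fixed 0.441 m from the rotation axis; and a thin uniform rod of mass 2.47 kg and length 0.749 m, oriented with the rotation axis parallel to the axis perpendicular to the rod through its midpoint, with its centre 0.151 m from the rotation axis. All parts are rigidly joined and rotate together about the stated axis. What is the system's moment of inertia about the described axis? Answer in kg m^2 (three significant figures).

0.434

Point mass: I_cm = 0; centre at d = 0.441 m, so I = I_cm + Md² gives I = 0 + (1.35)(0.441)² = 0.26255 kg m^2.
Thin rod: I_cm = (1/12)ML² = (1/12)(2.47)(0.749)² = 0.11547 kg m^2; centre at d = 0.151 m, so I = I_cm + Md² gives I = 0.11547 + (2.47)(0.151)² = 0.17179 kg m^2.
Total I = 0.26255 + 0.17179 = 0.43434 kg m^2.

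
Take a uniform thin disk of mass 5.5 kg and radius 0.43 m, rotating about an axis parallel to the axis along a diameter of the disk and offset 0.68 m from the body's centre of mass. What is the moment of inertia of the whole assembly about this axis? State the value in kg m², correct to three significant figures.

I_cm = (1/4)MR² = (1/4)(5.5)(0.43)² = 0.25424 kg m²; centre at d = 0.68 m, so I = I_cm + Md² gives I = 0.25424 + (5.5)(0.68)² = 2.7974 kg m².

2.80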